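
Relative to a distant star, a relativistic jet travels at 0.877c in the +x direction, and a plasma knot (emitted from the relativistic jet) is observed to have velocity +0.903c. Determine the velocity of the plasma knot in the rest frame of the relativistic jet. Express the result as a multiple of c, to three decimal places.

+0.125c

Invert the composition law: u' = (u − v)/(1 − uv/c²).
u' = (0.903 − 0.877) / (1 − (0.903)(0.877)) = 0.0260/0.2081 = 0.1250.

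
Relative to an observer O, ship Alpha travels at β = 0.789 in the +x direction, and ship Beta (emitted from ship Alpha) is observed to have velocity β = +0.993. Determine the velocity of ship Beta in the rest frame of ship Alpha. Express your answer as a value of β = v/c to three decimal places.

Invert the composition law: u' = (u − v)/(1 − uv/c²).
u' = (0.993 − 0.789) / (1 − (0.993)(0.789)) = 0.2040/0.2165 = 0.9422.

β = +0.942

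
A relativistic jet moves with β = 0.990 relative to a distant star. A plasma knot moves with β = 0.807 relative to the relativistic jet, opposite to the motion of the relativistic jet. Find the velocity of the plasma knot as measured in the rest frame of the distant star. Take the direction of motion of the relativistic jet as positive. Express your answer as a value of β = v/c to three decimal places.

β = +0.910

With v = 0.990 and u' = -0.807 (in units of c),
u = (u' + v)/(1 + u'v/c²):
u = (-0.807 + 0.990) / (1 + (-0.807)·0.990) = 0.1830/0.2011 = 0.9101
(Galilean addition would give +0.183c.)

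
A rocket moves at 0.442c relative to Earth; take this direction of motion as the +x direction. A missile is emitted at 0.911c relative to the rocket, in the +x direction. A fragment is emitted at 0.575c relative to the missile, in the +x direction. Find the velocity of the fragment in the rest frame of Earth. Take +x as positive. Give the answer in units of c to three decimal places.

0.990c

Apply u = (u' + v)/(1 + u'v/c²) successively, working outward toward Earth.
Start: velocity of the rocket relative to Earth = 0.4420c.
Compose with the missile (u' = 0.911 in the rocket frame): u_1 = (0.911 + 0.442) / (1 + 0.911·0.442) = 1.3530/1.4027 = 0.9646.
Compose with the fragment (u' = 0.575 in the missile frame): u_2 = (0.575 + 0.965) / (1 + 0.575·0.965) = 1.5396/1.5546 = 0.9903.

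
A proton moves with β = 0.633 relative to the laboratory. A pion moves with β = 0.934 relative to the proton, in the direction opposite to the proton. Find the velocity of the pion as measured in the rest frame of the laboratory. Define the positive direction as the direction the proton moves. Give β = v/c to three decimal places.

β = -0.736

With v = 0.633 and u' = -0.934 (in units of c),
u = (u' + v)/(1 + u'v/c²):
u = (-0.934 + 0.633) / (1 + (-0.934)·0.633) = -0.3010/0.4088 = -0.7363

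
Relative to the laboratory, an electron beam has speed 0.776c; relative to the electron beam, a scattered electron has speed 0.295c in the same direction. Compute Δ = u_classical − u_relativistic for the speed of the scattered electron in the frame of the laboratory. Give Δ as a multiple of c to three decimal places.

Galilean: u_cl = 0.295 + 0.776 = 1.0710.
Relativistic: u_rel = (0.295 + 0.776) / (1 + 0.295·0.776) = 1.0710/1.2289 = 0.8715.
Δ = 1.0710 − 0.8715 = 0.1995.
(The classical prediction exceeds c; the relativistic result does not.)

Δ = 0.200c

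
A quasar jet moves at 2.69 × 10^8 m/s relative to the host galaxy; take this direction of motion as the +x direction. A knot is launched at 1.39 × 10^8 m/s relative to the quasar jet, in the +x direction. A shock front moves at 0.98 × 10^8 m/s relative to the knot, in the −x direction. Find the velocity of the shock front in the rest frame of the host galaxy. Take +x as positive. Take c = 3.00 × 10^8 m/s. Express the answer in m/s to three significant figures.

+2.77 × 10^8 m/s

Apply u = (u' + v)/(1 + u'v/c²) successively, working outward toward the host galaxy.
(Dividing each given speed by c = 3.00 × 10^8 m/s to work in units of c.)
Start: velocity of the quasar jet relative to the host galaxy = 0.8967c.
Compose with the knot (u' = 0.463 in the quasar jet frame): u_1 = (0.463 + 0.897) / (1 + 0.463·0.897) = 1.3600/1.4155 = 0.9608.
Compose with the shock front (u' = -0.327 in the knot frame): u_2 = (-0.327 + 0.961) / (1 + (-0.327)·0.961) = 0.6342/0.6861 = 0.9242.
So u = 0.9242 × 3.00 × 10^8 m/s.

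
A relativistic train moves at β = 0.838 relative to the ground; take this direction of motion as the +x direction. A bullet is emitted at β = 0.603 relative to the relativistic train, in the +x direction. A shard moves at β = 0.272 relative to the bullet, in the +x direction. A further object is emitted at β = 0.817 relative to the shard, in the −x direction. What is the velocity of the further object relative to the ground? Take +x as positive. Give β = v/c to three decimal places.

Apply u = (u' + v)/(1 + u'v/c²) successively, working outward toward the ground.
Start: velocity of the relativistic train relative to the ground = 0.8380c.
Compose with the bullet (u' = 0.603 in the relativistic train frame): u_1 = (0.603 + 0.838) / (1 + 0.603·0.838) = 1.4410/1.5053 = 0.9573.
Compose with the shard (u' = 0.272 in the bullet frame): u_2 = (0.272 + 0.957) / (1 + 0.272·0.957) = 1.2293/1.2604 = 0.9753.
Compose with the further object (u' = -0.817 in the shard frame): u_3 = (-0.817 + 0.975) / (1 + (-0.817)·0.975) = 0.1583/0.2032 = 0.7793.

β = +0.779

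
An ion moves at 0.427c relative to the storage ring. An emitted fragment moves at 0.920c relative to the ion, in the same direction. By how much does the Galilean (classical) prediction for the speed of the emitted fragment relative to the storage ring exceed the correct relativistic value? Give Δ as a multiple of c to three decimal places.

Δ = 0.380c

Galilean: u_cl = 0.920 + 0.427 = 1.3470.
Relativistic: u_rel = (0.920 + 0.427) / (1 + 0.920·0.427) = 1.3470/1.3928 = 0.9671.
Δ = 1.3470 − 0.9671 = 0.3799.
(The classical prediction exceeds c; the relativistic result does not.)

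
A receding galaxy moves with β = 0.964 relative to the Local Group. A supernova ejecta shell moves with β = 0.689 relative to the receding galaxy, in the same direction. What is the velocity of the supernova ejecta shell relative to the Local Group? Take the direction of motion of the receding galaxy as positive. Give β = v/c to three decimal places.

β = 0.993

With v = 0.964 and u' = 0.689 (in units of c),
u = (u' + v)/(1 + u'v/c²):
u = (0.689 + 0.964) / (1 + 0.689·0.964) = 1.6530/1.6642 = 0.9933
(Galilean addition would give +1.653c, exceeding c.)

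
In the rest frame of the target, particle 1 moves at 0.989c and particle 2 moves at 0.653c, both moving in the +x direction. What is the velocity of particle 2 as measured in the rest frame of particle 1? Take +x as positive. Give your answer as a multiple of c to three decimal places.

-0.949c

β_A = 0.989, β_B = 0.653.
Transform to A's frame with the inverse velocity-addition law: u' = (u − v)/(1 − uv/c²), taking u = β_B and v = β_A.
u' = (0.653 − 0.989) / (1 − (0.989)(0.653)) = -0.3360/0.3542 = -0.9487.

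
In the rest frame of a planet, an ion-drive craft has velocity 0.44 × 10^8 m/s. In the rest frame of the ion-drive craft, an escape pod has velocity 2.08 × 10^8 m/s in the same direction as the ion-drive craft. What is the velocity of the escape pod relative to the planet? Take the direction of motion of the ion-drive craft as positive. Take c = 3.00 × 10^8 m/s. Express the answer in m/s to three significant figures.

In units of c (dividing by 3.00 × 10^8 m/s): v = 0.147, u' = 0.693.
u = (u' + v)/(1 + u'v/c²):
u = (0.693 + 0.147) / (1 + 0.693·0.147) = 0.8400/1.1017 = 0.7625
(Galilean addition would give +0.840c.)
Converting back: u = 0.7625 × 3.00 × 10^8 m/s.

2.29 × 10^8 m/s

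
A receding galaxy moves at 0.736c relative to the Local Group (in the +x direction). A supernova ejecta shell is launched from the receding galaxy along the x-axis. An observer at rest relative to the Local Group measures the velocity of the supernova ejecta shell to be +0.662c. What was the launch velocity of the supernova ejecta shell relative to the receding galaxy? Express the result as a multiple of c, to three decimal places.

Invert the composition law: u' = (u − v)/(1 − uv/c²).
u' = (0.662 − 0.736) / (1 − (0.662)(0.736)) = -0.0740/0.5128 = -0.1443.

-0.144c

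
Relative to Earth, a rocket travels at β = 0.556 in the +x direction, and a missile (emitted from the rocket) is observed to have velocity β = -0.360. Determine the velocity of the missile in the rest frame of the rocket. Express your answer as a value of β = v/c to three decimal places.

β = -0.763

Invert the composition law: u' = (u − v)/(1 − uv/c²).
u' = (-0.360 − 0.556) / (1 − (-0.360)(0.556)) = -0.9160/1.2002 = -0.7632.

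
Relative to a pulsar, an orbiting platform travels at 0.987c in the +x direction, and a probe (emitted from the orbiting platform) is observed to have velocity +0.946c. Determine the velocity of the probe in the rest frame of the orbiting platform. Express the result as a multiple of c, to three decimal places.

-0.618c

Invert the composition law: u' = (u − v)/(1 − uv/c²).
u' = (0.946 − 0.987) / (1 − (0.946)(0.987)) = -0.0410/0.0663 = -0.6184.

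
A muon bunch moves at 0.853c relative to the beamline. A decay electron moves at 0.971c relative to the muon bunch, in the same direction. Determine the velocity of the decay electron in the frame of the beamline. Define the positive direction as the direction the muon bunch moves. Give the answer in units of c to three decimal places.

With v = 0.853 and u' = 0.971 (in units of c),
u = (u' + v)/(1 + u'v/c²):
u = (0.971 + 0.853) / (1 + 0.971·0.853) = 1.8240/1.8283 = 0.9977

0.998c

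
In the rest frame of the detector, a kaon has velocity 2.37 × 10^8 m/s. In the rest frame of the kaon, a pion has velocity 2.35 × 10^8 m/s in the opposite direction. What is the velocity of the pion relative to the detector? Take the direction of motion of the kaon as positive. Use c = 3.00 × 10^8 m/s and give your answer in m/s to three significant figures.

In units of c (dividing by 3.00 × 10^8 m/s): v = 0.790, u' = -0.783.
u = (u' + v)/(1 + u'v/c²):
u = (-0.783 + 0.790) / (1 + (-0.783)·0.790) = 0.0067/0.3812 = 0.0175
(Galilean addition would give +0.007c.)
Converting back: u = 0.0175 × 3.00 × 10^8 m/s.

+5.25 × 10^6 m/s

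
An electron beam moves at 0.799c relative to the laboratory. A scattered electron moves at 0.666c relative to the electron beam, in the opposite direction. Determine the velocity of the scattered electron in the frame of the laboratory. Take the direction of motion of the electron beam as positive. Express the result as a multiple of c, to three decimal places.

+0.284c

With v = 0.799 and u' = -0.666 (in units of c),
u = (u' + v)/(1 + u'v/c²):
u = (-0.666 + 0.799) / (1 + (-0.666)·0.799) = 0.1330/0.4679 = 0.2843
(Galilean addition would give +0.133c.)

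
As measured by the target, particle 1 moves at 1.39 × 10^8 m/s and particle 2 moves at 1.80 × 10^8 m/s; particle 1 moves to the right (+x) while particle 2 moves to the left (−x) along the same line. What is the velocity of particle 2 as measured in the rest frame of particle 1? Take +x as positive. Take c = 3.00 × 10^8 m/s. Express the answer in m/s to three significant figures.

-2.50 × 10^8 m/s

β_A = 0.463, β_B = -0.600 (dividing each by c = 3.00 × 10^8 m/s).
Transform to A's frame with the inverse velocity-addition law: u' = (u − v)/(1 − uv/c²), taking u = β_B and v = β_A.
u' = (-0.600 − 0.463) / (1 − (0.463)(-0.600)) = -1.0633/1.2780 = -0.8320.
u' = -0.8320 × 3.00 × 10^8 m/s.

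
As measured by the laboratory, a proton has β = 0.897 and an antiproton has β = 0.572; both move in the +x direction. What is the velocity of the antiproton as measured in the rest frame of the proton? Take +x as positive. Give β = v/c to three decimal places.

β = -0.667

β_A = 0.897, β_B = 0.572.
Transform to A's frame with the inverse velocity-addition law: u' = (u − v)/(1 − uv/c²), taking u = β_B and v = β_A.
u' = (0.572 − 0.897) / (1 − (0.897)(0.572)) = -0.3250/0.4869 = -0.6675.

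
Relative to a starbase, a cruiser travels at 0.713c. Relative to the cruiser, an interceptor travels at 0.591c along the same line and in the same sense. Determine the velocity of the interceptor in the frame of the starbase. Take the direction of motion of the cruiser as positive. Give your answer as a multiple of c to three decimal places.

With v = 0.713 and u' = 0.591 (in units of c),
u = (u' + v)/(1 + u'v/c²):
u = (0.591 + 0.713) / (1 + 0.591·0.713) = 1.3040/1.4214 = 0.9174

0.917c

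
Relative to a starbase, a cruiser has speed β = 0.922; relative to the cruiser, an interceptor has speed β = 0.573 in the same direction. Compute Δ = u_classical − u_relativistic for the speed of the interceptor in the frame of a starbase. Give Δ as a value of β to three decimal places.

Δ = 0.517

Galilean: u_cl = 0.573 + 0.922 = 1.4950.
Relativistic: u_rel = (0.573 + 0.922) / (1 + 0.573·0.922) = 1.4950/1.5283 = 0.9782.
Δ = 1.4950 − 0.9782 = 0.5168.
(The classical prediction exceeds c; the relativistic result does not.)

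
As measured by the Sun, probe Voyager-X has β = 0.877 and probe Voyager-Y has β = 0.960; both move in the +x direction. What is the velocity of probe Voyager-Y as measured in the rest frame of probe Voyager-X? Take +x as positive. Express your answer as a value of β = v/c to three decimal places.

β = +0.525

β_A = 0.877, β_B = 0.960.
Transform to A's frame with the inverse velocity-addition law: u' = (u − v)/(1 − uv/c²), taking u = β_B and v = β_A.
u' = (0.960 − 0.877) / (1 − (0.877)(0.960)) = 0.0830/0.1581 = 0.5251.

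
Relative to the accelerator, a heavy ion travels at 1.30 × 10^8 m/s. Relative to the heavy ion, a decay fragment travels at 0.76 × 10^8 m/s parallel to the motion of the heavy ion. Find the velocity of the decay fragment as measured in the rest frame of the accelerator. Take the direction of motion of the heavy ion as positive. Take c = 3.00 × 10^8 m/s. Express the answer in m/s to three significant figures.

1.86 × 10^8 m/s

In units of c (dividing by 3.00 × 10^8 m/s): v = 0.433, u' = 0.253.
u = (u' + v)/(1 + u'v/c²):
u = (0.253 + 0.433) / (1 + 0.253·0.433) = 0.6867/1.1098 = 0.6187
Converting back: u = 0.6187 × 3.00 × 10^8 m/s.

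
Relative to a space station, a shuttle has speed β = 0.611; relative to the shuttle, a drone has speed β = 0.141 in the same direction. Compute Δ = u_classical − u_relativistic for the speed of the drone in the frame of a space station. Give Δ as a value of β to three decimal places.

Δ = 0.060

Galilean: u_cl = 0.141 + 0.611 = 0.7520.
Relativistic: u_rel = (0.141 + 0.611) / (1 + 0.141·0.611) = 0.7520/1.0862 = 0.6924.
Δ = 0.7520 − 0.6924 = 0.0596.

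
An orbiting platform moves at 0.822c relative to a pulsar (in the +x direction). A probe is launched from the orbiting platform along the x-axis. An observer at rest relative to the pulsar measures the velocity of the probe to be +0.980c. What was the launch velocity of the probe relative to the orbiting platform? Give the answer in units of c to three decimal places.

Invert the composition law: u' = (u − v)/(1 − uv/c²).
u' = (0.980 − 0.822) / (1 − (0.980)(0.822)) = 0.1580/0.1944 = 0.8126.

+0.813c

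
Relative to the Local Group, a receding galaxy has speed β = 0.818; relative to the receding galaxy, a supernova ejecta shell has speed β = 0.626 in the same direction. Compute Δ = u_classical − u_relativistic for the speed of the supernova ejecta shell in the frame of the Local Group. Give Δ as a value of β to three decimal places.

Δ = 0.489

Galilean: u_cl = 0.626 + 0.818 = 1.4440.
Relativistic: u_rel = (0.626 + 0.818) / (1 + 0.626·0.818) = 1.4440/1.5121 = 0.9550.
Δ = 1.4440 − 0.9550 = 0.4890.
(The classical prediction exceeds c; the relativistic result does not.)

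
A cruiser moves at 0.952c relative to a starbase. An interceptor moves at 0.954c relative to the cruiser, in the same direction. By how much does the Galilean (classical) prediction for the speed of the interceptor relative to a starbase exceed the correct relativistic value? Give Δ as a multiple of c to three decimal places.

Galilean: u_cl = 0.954 + 0.952 = 1.9060.
Relativistic: u_rel = (0.954 + 0.952) / (1 + 0.954·0.952) = 1.9060/1.9082 = 0.9988.
Δ = 1.9060 − 0.9988 = 0.9072.
(The classical prediction exceeds c; the relativistic result does not.)

Δ = 0.907c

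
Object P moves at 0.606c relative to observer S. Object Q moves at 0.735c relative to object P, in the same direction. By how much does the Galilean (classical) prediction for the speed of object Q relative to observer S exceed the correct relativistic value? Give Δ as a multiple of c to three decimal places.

Δ = 0.413c

Galilean: u_cl = 0.735 + 0.606 = 1.3410.
Relativistic: u_rel = (0.735 + 0.606) / (1 + 0.735·0.606) = 1.3410/1.4454 = 0.9278.
Δ = 1.3410 − 0.9278 = 0.4132.
(The classical prediction exceeds c; the relativistic result does not.)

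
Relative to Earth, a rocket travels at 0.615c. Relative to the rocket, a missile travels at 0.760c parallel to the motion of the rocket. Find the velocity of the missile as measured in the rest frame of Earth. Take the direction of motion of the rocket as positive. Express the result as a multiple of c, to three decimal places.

With v = 0.615 and u' = 0.760 (in units of c),
u = (u' + v)/(1 + u'v/c²):
u = (0.760 + 0.615) / (1 + 0.760·0.615) = 1.3750/1.4674 = 0.9370

0.937c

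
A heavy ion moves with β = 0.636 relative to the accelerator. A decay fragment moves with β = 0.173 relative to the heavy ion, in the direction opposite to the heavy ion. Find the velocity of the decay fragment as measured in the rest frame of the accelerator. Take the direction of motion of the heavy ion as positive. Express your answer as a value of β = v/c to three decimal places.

β = +0.520

With v = 0.636 and u' = -0.173 (in units of c),
u = (u' + v)/(1 + u'v/c²):
u = (-0.173 + 0.636) / (1 + (-0.173)·0.636) = 0.4630/0.8900 = 0.5202
(Galilean addition would give +0.463c.)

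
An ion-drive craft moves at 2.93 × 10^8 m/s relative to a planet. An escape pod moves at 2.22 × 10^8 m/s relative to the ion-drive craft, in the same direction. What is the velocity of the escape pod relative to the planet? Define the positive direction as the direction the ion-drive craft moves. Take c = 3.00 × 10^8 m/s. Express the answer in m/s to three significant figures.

In units of c (dividing by 3.00 × 10^8 m/s): v = 0.977, u' = 0.740.
u = (u' + v)/(1 + u'v/c²):
u = (0.740 + 0.977) / (1 + 0.740·0.977) = 1.7167/1.7227 = 0.9965
Converting back: u = 0.9965 × 3.00 × 10^8 m/s.

2.99 × 10^8 m/s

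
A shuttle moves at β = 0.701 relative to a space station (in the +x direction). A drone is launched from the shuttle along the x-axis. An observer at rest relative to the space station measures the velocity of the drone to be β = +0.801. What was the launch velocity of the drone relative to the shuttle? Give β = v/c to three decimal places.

Invert the composition law: u' = (u − v)/(1 − uv/c²).
u' = (0.801 − 0.701) / (1 − (0.801)(0.701)) = 0.1000/0.4385 = 0.2281.

β = +0.228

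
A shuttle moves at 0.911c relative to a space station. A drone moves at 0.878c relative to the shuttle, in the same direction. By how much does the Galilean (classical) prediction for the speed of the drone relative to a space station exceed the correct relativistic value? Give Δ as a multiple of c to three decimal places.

Δ = 0.795c

Galilean: u_cl = 0.878 + 0.911 = 1.7890.
Relativistic: u_rel = (0.878 + 0.911) / (1 + 0.878·0.911) = 1.7890/1.7999 = 0.9940.
Δ = 1.7890 − 0.9940 = 0.7950.
(The classical prediction exceeds c; the relativistic result does not.)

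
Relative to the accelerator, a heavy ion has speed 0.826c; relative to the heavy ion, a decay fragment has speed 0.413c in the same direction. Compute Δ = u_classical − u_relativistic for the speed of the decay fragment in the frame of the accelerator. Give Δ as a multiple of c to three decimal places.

Δ = 0.315c

Galilean: u_cl = 0.413 + 0.826 = 1.2390.
Relativistic: u_rel = (0.413 + 0.826) / (1 + 0.413·0.826) = 1.2390/1.3411 = 0.9238.
Δ = 1.2390 − 0.9238 = 0.3152.
(The classical prediction exceeds c; the relativistic result does not.)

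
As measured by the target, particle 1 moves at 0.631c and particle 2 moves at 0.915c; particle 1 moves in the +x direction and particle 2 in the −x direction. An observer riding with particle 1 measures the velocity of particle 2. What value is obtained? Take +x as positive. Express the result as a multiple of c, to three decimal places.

β_A = 0.631, β_B = -0.915.
Transform to A's frame with the inverse velocity-addition law: u' = (u − v)/(1 − uv/c²), taking u = β_B and v = β_A.
u' = (-0.915 − 0.631) / (1 − (0.631)(-0.915)) = -1.5460/1.5774 = -0.9801.

-0.980c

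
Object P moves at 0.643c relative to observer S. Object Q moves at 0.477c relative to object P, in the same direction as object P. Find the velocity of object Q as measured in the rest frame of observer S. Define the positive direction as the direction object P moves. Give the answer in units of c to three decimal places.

With v = 0.643 and u' = 0.477 (in units of c),
u = (u' + v)/(1 + u'v/c²):
u = (0.477 + 0.643) / (1 + 0.477·0.643) = 1.1200/1.3067 = 0.8571

0.857c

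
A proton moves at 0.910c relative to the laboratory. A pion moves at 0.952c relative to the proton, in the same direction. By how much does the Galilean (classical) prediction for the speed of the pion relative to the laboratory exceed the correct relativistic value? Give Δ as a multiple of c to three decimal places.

Galilean: u_cl = 0.952 + 0.910 = 1.8620.
Relativistic: u_rel = (0.952 + 0.910) / (1 + 0.952·0.910) = 1.8620/1.8663 = 0.9977.
Δ = 1.8620 − 0.9977 = 0.8643.
(The classical prediction exceeds c; the relativistic result does not.)

Δ = 0.864c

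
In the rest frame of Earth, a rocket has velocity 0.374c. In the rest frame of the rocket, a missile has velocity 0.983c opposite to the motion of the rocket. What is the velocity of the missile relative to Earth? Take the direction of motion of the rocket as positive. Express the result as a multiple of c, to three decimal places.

With v = 0.374 and u' = -0.983 (in units of c),
u = (u' + v)/(1 + u'v/c²):
u = (-0.983 + 0.374) / (1 + (-0.983)·0.374) = -0.6090/0.6324 = -0.9631

-0.963c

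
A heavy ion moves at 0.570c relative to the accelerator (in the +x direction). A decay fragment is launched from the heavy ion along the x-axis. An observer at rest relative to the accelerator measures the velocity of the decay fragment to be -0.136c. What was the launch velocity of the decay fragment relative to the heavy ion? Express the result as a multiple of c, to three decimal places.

Invert the composition law: u' = (u − v)/(1 − uv/c²).
u' = (-0.136 − 0.570) / (1 − (-0.136)(0.570)) = -0.7060/1.0775 = -0.6552.

-0.655c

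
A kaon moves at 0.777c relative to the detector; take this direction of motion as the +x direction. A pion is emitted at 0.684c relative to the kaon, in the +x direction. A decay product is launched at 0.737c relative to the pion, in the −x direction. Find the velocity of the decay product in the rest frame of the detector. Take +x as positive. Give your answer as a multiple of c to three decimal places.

Apply u = (u' + v)/(1 + u'v/c²) successively, working outward toward the detector.
Start: velocity of the kaon relative to the detector = 0.7770c.
Compose with the pion (u' = 0.684 in the kaon frame): u_1 = (0.684 + 0.777) / (1 + 0.684·0.777) = 1.4610/1.5315 = 0.9540.
Compose with the decay product (u' = -0.737 in the pion frame): u_2 = (-0.737 + 0.954) / (1 + (-0.737)·0.954) = 0.2170/0.2969 = 0.7308.

+0.731c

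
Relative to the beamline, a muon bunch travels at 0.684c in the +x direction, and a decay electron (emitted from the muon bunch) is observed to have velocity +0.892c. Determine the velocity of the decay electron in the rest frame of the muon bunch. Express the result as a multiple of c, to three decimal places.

+0.534c

Invert the composition law: u' = (u − v)/(1 − uv/c²).
u' = (0.892 − 0.684) / (1 − (0.892)(0.684)) = 0.2080/0.3899 = 0.5335.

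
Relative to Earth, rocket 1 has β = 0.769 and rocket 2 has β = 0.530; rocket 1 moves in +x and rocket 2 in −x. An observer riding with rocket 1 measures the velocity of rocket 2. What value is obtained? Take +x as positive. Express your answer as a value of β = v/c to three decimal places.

β_A = 0.769, β_B = -0.530.
Transform to A's frame with the inverse velocity-addition law: u' = (u − v)/(1 − uv/c²), taking u = β_B and v = β_A.
u' = (-0.530 − 0.769) / (1 − (0.769)(-0.530)) = -1.2990/1.4076 = -0.9229.

β = -0.923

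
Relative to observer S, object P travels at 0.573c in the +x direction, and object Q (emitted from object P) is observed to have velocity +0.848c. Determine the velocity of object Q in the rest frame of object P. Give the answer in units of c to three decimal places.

Invert the composition law: u' = (u − v)/(1 − uv/c²).
u' = (0.848 − 0.573) / (1 − (0.848)(0.573)) = 0.2750/0.5141 = 0.5349.

+0.535c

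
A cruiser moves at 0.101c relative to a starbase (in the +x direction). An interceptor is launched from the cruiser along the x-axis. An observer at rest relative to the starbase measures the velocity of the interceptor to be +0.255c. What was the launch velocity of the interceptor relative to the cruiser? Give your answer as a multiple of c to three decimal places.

+0.158c

Invert the composition law: u' = (u − v)/(1 − uv/c²).
u' = (0.255 − 0.101) / (1 − (0.255)(0.101)) = 0.1540/0.9742 = 0.1581.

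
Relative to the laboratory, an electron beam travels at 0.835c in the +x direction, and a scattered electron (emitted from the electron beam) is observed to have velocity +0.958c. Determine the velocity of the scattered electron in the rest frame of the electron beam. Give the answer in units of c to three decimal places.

+0.615c

Invert the composition law: u' = (u − v)/(1 − uv/c²).
u' = (0.958 − 0.835) / (1 − (0.958)(0.835)) = 0.1230/0.2001 = 0.6148.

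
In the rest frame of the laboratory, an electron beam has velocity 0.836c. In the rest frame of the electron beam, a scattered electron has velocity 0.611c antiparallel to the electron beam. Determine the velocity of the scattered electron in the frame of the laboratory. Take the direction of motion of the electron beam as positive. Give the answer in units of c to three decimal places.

+0.460c

With v = 0.836 and u' = -0.611 (in units of c),
u = (u' + v)/(1 + u'v/c²):
u = (-0.611 + 0.836) / (1 + (-0.611)·0.836) = 0.2250/0.4892 = 0.4599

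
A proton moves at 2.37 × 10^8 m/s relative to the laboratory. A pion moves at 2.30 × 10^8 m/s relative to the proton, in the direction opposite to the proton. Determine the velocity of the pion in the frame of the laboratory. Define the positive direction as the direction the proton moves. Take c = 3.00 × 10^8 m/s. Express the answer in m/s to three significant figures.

In units of c (dividing by 3.00 × 10^8 m/s): v = 0.790, u' = -0.767.
u = (u' + v)/(1 + u'v/c²):
u = (-0.767 + 0.790) / (1 + (-0.767)·0.790) = 0.0233/0.3943 = 0.0592
(Galilean addition would give +0.023c.)
Converting back: u = 0.0592 × 3.00 × 10^8 m/s.

+1.78 × 10^7 m/s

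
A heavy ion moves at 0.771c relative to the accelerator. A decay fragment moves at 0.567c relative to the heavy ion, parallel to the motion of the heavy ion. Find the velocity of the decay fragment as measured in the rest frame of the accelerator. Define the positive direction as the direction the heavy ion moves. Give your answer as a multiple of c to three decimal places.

0.931c

With v = 0.771 and u' = 0.567 (in units of c),
u = (u' + v)/(1 + u'v/c²):
u = (0.567 + 0.771) / (1 + 0.567·0.771) = 1.3380/1.4372 = 0.9310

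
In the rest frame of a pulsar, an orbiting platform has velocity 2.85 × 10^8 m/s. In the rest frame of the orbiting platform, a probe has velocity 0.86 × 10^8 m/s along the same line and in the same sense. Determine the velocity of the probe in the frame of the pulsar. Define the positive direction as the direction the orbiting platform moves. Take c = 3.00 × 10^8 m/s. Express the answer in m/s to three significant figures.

In units of c (dividing by 3.00 × 10^8 m/s): v = 0.950, u' = 0.287.
u = (u' + v)/(1 + u'v/c²):
u = (0.287 + 0.950) / (1 + 0.287·0.950) = 1.2367/1.2723 = 0.9720
Converting back: u = 0.9720 × 3.00 × 10^8 m/s.

2.92 × 10^8 m/s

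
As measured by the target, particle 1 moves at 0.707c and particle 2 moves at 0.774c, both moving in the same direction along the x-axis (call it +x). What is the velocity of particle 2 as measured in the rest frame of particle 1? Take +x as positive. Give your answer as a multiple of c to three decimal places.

β_A = 0.707, β_B = 0.774.
Transform to A's frame with the inverse velocity-addition law: u' = (u − v)/(1 − uv/c²), taking u = β_B and v = β_A.
u' = (0.774 − 0.707) / (1 − (0.707)(0.774)) = 0.0670/0.4528 = 0.1480.

+0.148c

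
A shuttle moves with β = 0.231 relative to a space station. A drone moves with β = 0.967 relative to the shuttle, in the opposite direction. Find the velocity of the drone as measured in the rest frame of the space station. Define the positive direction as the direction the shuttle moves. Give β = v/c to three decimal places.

β = -0.948

With v = 0.231 and u' = -0.967 (in units of c),
u = (u' + v)/(1 + u'v/c²):
u = (-0.967 + 0.231) / (1 + (-0.967)·0.231) = -0.7360/0.7766 = -0.9477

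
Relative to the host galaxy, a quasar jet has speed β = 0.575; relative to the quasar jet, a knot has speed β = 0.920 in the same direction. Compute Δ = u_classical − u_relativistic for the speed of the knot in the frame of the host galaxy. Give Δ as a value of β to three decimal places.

Δ = 0.517

Galilean: u_cl = 0.920 + 0.575 = 1.4950.
Relativistic: u_rel = (0.920 + 0.575) / (1 + 0.920·0.575) = 1.4950/1.5290 = 0.9778.
Δ = 1.4950 − 0.9778 = 0.5172.
(The classical prediction exceeds c; the relativistic result does not.)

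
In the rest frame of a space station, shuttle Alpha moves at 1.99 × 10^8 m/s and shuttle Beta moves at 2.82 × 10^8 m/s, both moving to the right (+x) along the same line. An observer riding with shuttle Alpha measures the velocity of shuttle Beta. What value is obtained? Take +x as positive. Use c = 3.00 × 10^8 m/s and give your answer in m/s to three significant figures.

+2.20 × 10^8 m/s

β_A = 0.663, β_B = 0.940 (dividing each by c = 3.00 × 10^8 m/s).
Transform to A's frame with the inverse velocity-addition law: u' = (u − v)/(1 − uv/c²), taking u = β_B and v = β_A.
u' = (0.940 − 0.663) / (1 − (0.663)(0.940)) = 0.2767/0.3765 = 0.7349.
u' = 0.7349 × 3.00 × 10^8 m/s.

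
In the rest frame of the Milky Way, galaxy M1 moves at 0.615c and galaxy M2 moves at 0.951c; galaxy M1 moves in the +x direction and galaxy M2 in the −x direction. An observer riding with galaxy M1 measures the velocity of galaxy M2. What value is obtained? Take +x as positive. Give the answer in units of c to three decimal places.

β_A = 0.615, β_B = -0.951.
Transform to A's frame with the inverse velocity-addition law: u' = (u − v)/(1 − uv/c²), taking u = β_B and v = β_A.
u' = (-0.951 − 0.615) / (1 − (0.615)(-0.951)) = -1.5660/1.5849 = -0.9881.

-0.988c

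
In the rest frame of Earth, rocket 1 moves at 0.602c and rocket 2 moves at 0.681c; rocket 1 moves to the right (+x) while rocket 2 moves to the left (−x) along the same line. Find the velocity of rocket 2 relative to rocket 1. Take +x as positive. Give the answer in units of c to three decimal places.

-0.910c

β_A = 0.602, β_B = -0.681.
Transform to A's frame with the inverse velocity-addition law: u' = (u − v)/(1 − uv/c²), taking u = β_B and v = β_A.
u' = (-0.681 − 0.602) / (1 − (0.602)(-0.681)) = -1.2830/1.4100 = -0.9100.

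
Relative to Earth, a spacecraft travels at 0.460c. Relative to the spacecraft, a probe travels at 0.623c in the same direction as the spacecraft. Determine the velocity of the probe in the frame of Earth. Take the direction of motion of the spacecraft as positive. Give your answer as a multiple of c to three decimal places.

0.842c

With v = 0.460 and u' = 0.623 (in units of c),
u = (u' + v)/(1 + u'v/c²):
u = (0.623 + 0.460) / (1 + 0.623·0.460) = 1.0830/1.2866 = 0.8418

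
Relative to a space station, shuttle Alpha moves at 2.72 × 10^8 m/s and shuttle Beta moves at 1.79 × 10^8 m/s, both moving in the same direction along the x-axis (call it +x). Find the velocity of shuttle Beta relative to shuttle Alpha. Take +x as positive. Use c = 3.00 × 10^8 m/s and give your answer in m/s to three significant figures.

-2.03 × 10^8 m/s

β_A = 0.907, β_B = 0.597 (dividing each by c = 3.00 × 10^8 m/s).
Transform to A's frame with the inverse velocity-addition law: u' = (u − v)/(1 − uv/c²), taking u = β_B and v = β_A.
u' = (0.597 − 0.907) / (1 − (0.907)(0.597)) = -0.3100/0.4590 = -0.6753.
u' = -0.6753 × 3.00 × 10^8 m/s.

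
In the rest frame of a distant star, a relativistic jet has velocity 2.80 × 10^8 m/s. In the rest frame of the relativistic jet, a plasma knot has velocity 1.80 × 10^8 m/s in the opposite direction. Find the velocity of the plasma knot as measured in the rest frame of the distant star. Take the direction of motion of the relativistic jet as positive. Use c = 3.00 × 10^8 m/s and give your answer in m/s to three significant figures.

In units of c (dividing by 3.00 × 10^8 m/s): v = 0.933, u' = -0.600.
u = (u' + v)/(1 + u'v/c²):
u = (-0.600 + 0.933) / (1 + (-0.600)·0.933) = 0.3333/0.4400 = 0.7576
Converting back: u = 0.7576 × 3.00 × 10^8 m/s.

+2.27 × 10^8 m/s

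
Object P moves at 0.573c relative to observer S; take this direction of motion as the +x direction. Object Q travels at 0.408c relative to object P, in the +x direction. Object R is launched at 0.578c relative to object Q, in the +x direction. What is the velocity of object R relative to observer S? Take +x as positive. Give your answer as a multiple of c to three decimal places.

0.941c

Apply u = (u' + v)/(1 + u'v/c²) successively, working outward toward observer S.
Start: velocity of object P relative to observer S = 0.5730c.
Compose with object Q (u' = 0.408 in object P frame): u_1 = (0.408 + 0.573) / (1 + 0.408·0.573) = 0.9810/1.2338 = 0.7951.
Compose with object R (u' = 0.578 in object Q frame): u_2 = (0.578 + 0.795) / (1 + 0.578·0.795) = 1.3731/1.4596 = 0.9408.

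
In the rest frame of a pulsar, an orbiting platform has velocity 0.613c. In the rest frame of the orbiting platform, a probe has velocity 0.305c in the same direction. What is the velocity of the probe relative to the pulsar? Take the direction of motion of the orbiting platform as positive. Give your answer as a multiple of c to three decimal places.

With v = 0.613 and u' = 0.305 (in units of c),
u = (u' + v)/(1 + u'v/c²):
u = (0.305 + 0.613) / (1 + 0.305·0.613) = 0.9180/1.1870 = 0.7734
(Galilean addition would give +0.918c.)

0.773c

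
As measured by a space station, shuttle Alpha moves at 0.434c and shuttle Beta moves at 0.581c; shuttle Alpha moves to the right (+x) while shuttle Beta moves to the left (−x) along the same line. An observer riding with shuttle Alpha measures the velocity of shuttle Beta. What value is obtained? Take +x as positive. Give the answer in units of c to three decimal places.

β_A = 0.434, β_B = -0.581.
Transform to A's frame with the inverse velocity-addition law: u' = (u − v)/(1 − uv/c²), taking u = β_B and v = β_A.
u' = (-0.581 − 0.434) / (1 − (0.434)(-0.581)) = -1.0150/1.2522 = -0.8106.

-0.811c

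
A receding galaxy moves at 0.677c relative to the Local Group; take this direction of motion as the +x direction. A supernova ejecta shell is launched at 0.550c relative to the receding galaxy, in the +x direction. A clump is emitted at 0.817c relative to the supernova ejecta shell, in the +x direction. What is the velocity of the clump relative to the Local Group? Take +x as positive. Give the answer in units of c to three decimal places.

0.989c

Apply u = (u' + v)/(1 + u'v/c²) successively, working outward toward the Local Group.
Start: velocity of the receding galaxy relative to the Local Group = 0.6770c.
Compose with the supernova ejecta shell (u' = 0.550 in the receding galaxy frame): u_1 = (0.550 + 0.677) / (1 + 0.550·0.677) = 1.2270/1.3723 = 0.8941.
Compose with the clump (u' = 0.817 in the supernova ejecta shell frame): u_2 = (0.817 + 0.894) / (1 + 0.817·0.894) = 1.7111/1.7305 = 0.9888.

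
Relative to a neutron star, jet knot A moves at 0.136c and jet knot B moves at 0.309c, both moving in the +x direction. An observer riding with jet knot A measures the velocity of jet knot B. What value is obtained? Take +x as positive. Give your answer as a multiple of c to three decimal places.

β_A = 0.136, β_B = 0.309.
Transform to A's frame with the inverse velocity-addition law: u' = (u − v)/(1 − uv/c²), taking u = β_B and v = β_A.
u' = (0.309 − 0.136) / (1 − (0.136)(0.309)) = 0.1730/0.9580 = 0.1806.

+0.181c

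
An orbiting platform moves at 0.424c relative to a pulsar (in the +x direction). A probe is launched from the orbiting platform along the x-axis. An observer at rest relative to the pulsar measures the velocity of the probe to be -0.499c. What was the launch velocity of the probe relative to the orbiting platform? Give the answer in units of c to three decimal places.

Invert the composition law: u' = (u − v)/(1 − uv/c²).
u' = (-0.499 − 0.424) / (1 − (-0.499)(0.424)) = -0.9230/1.2116 = -0.7618.

-0.762c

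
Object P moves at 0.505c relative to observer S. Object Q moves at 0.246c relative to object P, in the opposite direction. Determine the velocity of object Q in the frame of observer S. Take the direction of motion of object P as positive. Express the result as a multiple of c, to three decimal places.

With v = 0.505 and u' = -0.246 (in units of c),
u = (u' + v)/(1 + u'v/c²):
u = (-0.246 + 0.505) / (1 + (-0.246)·0.505) = 0.2590/0.8758 = 0.2957

+0.296c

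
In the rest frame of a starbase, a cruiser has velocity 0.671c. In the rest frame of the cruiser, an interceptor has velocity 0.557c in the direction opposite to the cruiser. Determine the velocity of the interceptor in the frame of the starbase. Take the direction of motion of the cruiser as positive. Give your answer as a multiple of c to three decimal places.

+0.182c

With v = 0.671 and u' = -0.557 (in units of c),
u = (u' + v)/(1 + u'v/c²):
u = (-0.557 + 0.671) / (1 + (-0.557)·0.671) = 0.1140/0.6263 = 0.1820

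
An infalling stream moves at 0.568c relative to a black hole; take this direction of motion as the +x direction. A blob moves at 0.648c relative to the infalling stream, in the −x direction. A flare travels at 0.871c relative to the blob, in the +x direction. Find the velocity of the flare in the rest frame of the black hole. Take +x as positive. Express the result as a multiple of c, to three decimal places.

+0.837c

Apply u = (u' + v)/(1 + u'v/c²) successively, working outward toward the black hole.
Start: velocity of the infalling stream relative to the black hole = 0.5680c.
Compose with the blob (u' = -0.648 in the infalling stream frame): u_1 = (-0.648 + 0.568) / (1 + (-0.648)·0.568) = -0.0800/0.6319 = -0.1266.
Compose with the flare (u' = 0.871 in the blob frame): u_2 = (0.871 + (-0.127)) / (1 + 0.871·(-0.127)) = 0.7444/0.8897 = 0.8367.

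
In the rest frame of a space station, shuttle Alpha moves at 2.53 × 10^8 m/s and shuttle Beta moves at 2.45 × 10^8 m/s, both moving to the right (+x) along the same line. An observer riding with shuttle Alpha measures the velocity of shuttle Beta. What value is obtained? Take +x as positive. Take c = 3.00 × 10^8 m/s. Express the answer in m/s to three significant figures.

β_A = 0.843, β_B = 0.817 (dividing each by c = 3.00 × 10^8 m/s).
Transform to A's frame with the inverse velocity-addition law: u' = (u − v)/(1 − uv/c²), taking u = β_B and v = β_A.
u' = (0.817 − 0.843) / (1 − (0.843)(0.817)) = -0.0267/0.3113 = -0.0857.
u' = -0.0857 × 3.00 × 10^8 m/s.

-2.57 × 10^7 m/s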